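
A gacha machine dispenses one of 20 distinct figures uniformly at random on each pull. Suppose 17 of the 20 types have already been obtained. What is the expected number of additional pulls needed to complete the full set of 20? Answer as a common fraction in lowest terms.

Starting from 17 distinct types, each trial gives a new one with probability (20−i)/20 when i types are held, so the wait for the next new type is 20/(20−i).
E = 20/3 + 20/2 + 20/1 = 110/3.

110/3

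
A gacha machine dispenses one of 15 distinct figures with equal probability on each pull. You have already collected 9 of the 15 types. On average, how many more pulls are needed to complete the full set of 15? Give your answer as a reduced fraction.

Starting from 9 distinct types, each trial gives a new one with probability (15−i)/15 when i types are held, so the wait for the next new type is 15/(15−i).
E = 15/6 + 15/5 + 15/4 + 15/3 + 15/2 + 15/1 = 147/4.

147/4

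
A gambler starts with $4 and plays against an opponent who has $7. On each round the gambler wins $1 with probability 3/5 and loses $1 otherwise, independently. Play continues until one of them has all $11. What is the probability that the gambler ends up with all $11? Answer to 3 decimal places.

0.812

Let r = q/p = (2/5)/(3/5) = 2/3. The recurrence P(i) = p·P(i+1) + q·P(i−1) with P(0)=0, P(11)=1 gives P(i) = (1 − r^i)/(1 − r^11).
P(4) = (1 − (2/3)^4) / (1 − (2/3)^11) = 142155/175099 ≈ 0.812.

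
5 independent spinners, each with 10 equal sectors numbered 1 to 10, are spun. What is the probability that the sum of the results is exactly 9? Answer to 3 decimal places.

0.001

There are 10^5 = 100000 equally likely outcomes.
The number of ordered 5-tuples from {1,…,10} summing to 9 is 70.
P(sum = 9) = 70/100000 = 7/10000 ≈ 0.001.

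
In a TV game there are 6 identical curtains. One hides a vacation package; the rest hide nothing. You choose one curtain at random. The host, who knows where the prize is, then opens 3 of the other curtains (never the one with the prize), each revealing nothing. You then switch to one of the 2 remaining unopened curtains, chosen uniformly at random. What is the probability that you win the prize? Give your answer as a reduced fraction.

5/12

Your original curtain holds the prize with probability 1/6, so the other 5 collectively hold it with probability 5/6.
The host can always find 3 empty curtains to open, so the reveals don't change that 5/6; it is now spread over the 2 remaining unopened curtains.
P(win by switching) = (5/6) · (1/2) = 5/12.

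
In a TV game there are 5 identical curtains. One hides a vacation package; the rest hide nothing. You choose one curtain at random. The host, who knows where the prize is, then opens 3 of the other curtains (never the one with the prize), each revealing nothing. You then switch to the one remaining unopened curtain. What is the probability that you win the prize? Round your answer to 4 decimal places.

0.8000

Your original curtain holds the prize with probability 1/5, so the other 4 collectively hold it with probability 4/5.
The host can always find 3 empty curtains to open, so the reveals don't change that 4/5; it is now spread over the 1 remaining unopened curtain.
P(win by switching) = (4/5) · (1/1) = 4/5 ≈ 0.8000.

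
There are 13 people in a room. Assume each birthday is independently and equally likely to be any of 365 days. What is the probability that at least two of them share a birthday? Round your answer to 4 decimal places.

It's easier to compute the probability that all 13 are distinct.
P(all distinct) = 365/365 · 364/365 · ··· · 353/365 ≈ 0.8056.
So the probability of at least one match is 1 − 0.8056 = 0.1944.

0.1944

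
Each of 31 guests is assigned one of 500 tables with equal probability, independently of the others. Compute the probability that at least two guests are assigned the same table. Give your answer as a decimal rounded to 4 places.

0.6131

It's easier to compute the probability that all 31 are distinct.
P(all distinct) = 500/500 · 499/500 · ··· · 470/500 ≈ 0.3869.
So the probability of at least one match is 1 − 0.3869 = 0.6131.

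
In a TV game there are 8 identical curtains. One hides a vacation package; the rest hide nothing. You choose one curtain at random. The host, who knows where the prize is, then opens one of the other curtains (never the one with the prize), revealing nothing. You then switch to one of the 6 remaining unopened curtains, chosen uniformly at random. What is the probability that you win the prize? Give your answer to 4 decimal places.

Your original curtain holds the prize with probability 1/8, so the other 7 collectively hold it with probability 7/8.
The host can always find an empty curtain to open, so this doesn't change that 7/8; it is now spread over the 6 remaining unopened curtains.
P(win by switching) = (7/8) · (1/6) = 7/48 ≈ 0.1458.

0.1458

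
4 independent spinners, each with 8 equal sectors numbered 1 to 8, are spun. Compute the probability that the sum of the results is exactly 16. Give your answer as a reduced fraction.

315/4096

There are 8^4 = 4096 equally likely outcomes.
The number of ordered 4-tuples from {1,…,8} summing to 16 is 315.
P(sum = 16) = 315/4096.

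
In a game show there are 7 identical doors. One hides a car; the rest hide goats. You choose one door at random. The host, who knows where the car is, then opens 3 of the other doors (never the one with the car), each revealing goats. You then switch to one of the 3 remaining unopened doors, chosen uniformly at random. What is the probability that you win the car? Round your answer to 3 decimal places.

0.286

Your original door holds the car with probability 1/7, so the other 6 collectively hold it with probability 6/7.
The host can always find 3 empty doors to open, so the reveals don't change that 6/7; it is now spread over the 3 remaining unopened doors.
P(win by switching) = (6/7) · (1/3) = 2/7 ≈ 0.286.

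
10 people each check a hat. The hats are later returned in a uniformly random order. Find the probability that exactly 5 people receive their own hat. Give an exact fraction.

11/3600

Choose which 5 of the 10 are fixed: C(10,5) = 252 ways.
The remaining 5 must have no fixed point: D(5) = 44.
P = 252·44/3628800 = 11/3600.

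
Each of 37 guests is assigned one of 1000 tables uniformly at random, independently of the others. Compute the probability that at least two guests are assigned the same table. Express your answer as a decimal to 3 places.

0.490

It's easier to compute the probability that all 37 are distinct.
P(all distinct) = 1000/1000 · 999/1000 · ··· · 964/1000 ≈ 0.510.
So the probability of at least one match is 1 − 0.510 = 0.490.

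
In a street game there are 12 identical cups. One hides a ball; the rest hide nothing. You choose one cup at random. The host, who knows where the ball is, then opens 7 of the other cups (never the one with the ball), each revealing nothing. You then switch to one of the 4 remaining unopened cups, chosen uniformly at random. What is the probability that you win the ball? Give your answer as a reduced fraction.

Your original cup holds the ball with probability 1/12, so the other 11 collectively hold it with probability 11/12.
The host can always find 7 empty cups to open, so the reveals don't change that 11/12; it is now spread over the 4 remaining unopened cups.
P(win by switching) = (11/12) · (1/4) = 11/48.

11/48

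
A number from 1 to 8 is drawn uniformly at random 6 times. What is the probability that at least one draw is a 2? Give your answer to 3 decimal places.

0.551

P(no draw is a 2) = (7/8)^6 ≈ 0.449.
P(at least one) = 1 − 0.449 = 0.551.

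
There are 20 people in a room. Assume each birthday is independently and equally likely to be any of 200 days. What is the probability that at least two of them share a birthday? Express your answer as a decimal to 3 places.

0.626

It's easier to compute the probability that all 20 are distinct.
P(all distinct) = 200/200 · 199/200 · ··· · 181/200 ≈ 0.374.
So the probability of at least one match is 1 − 0.374 = 0.626.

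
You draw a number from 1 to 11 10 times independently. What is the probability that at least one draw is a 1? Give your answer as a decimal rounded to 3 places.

0.614

P(no draw is a 1) = (10/11)^10 ≈ 0.386.
P(at least one) = 1 − 0.386 = 0.614.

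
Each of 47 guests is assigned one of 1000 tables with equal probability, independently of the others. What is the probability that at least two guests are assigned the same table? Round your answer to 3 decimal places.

0.667

It's easier to compute the probability that all 47 are distinct.
P(all distinct) = 1000/1000 · 999/1000 · ··· · 954/1000 ≈ 0.333.
So the probability of at least one match is 1 − 0.333 = 0.667.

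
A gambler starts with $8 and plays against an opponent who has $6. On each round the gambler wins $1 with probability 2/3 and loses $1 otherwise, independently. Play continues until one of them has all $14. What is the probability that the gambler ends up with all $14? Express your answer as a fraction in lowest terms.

Let r = q/p = (1/3)/(2/3) = 1/2. The recurrence P(i) = p·P(i+1) + q·P(i−1) with P(0)=0, P(14)=1 gives P(i) = (1 − r^i)/(1 − r^14).
P(8) = (1 − (1/2)^8) / (1 − (1/2)^14) = 5440/5461.

5440/5461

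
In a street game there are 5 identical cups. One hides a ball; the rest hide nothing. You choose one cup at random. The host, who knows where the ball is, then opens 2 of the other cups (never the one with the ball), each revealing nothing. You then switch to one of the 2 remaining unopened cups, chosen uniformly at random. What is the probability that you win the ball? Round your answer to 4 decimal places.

0.4000

Your original cup holds the ball with probability 1/5, so the other 4 collectively hold it with probability 4/5.
The host can always find 2 empty cups to open, so the reveals don't change that 4/5; it is now spread over the 2 remaining unopened cups.
P(win by switching) = (4/5) · (1/2) = 2/5 ≈ 0.4000.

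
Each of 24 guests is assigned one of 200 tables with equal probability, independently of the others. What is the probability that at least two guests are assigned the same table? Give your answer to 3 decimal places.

It's easier to compute the probability that all 24 are distinct.
P(all distinct) = 200/200 · 199/200 · ··· · 177/200 ≈ 0.238.
So the probability of at least one match is 1 − 0.238 = 0.762.

0.762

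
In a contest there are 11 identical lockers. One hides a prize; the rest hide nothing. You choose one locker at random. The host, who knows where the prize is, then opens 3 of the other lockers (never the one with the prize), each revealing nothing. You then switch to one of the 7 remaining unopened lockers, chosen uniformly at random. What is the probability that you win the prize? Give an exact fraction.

Your original locker holds the prize with probability 1/11, so the other 10 collectively hold it with probability 10/11.
The host can always find 3 empty lockers to open, so the reveals don't change that 10/11; it is now spread over the 7 remaining unopened lockers.
P(win by switching) = (10/11) · (1/7) = 10/77.

10/77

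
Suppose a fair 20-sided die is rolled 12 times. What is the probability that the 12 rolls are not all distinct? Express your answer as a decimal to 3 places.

0.985

P(all 12 different) = 20/20 · 19/20 · ··· · 9/20 ≈ 0.015.
P(at least two equal) = 1 − 0.015 = 0.985.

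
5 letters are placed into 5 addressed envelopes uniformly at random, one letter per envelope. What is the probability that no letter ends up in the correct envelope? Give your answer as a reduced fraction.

This is the derangement probability: permutations of 5 with no fixed point.
D(5) = 5! · (1 − 1/1! + 1/2! − ··· + (−1)^5/5!) = 44.
P = 44/120 = 11/30.

11/30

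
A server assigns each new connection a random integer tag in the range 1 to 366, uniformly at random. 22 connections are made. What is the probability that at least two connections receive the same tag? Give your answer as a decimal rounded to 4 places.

It's easier to compute the probability that all 22 are distinct.
P(all distinct) = 366/366 · 365/366 · ··· · 345/366 ≈ 0.5252.
So the probability of at least one match is 1 − 0.5252 = 0.4748.

0.4748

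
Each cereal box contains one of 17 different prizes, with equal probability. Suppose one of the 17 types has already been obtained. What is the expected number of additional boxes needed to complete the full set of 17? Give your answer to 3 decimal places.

Starting from 1 distinct type, each trial gives a new one with probability (17−i)/17 when i types are held, so the wait for the next new type is 17/(17−i).
E = 17/16 + 17/15 + 17/14 + 17/13 + 17/12 + 17/11 + 17/10 + 17/9 + 17/8 + 17/7 + 17/6 + 17/5 + 17/4 + 17/3 + 17/2 + 17/1 = 41421503/720720 ≈ 57.472.

57.472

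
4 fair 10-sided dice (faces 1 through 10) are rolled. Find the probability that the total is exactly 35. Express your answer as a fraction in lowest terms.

There are 10^4 = 10000 equally likely outcomes.
The number of ordered 4-tuples from {1,…,10} summing to 35 is 56.
P(sum = 35) = 56/10000 = 7/1250.

7/1250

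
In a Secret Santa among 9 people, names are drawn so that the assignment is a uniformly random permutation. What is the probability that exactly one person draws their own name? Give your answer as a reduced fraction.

Choose which one is fixed: C(9,1) = 9 ways.
The remaining 8 must have no fixed point: D(8) = 14833.
P = 9·14833/362880 = 2119/5760.

2119/5760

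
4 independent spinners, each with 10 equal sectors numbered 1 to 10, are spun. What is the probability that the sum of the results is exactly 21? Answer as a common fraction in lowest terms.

33/500

There are 10^4 = 10000 equally likely outcomes.
The number of ordered 4-tuples from {1,…,10} summing to 21 is 660.
P(sum = 21) = 660/10000 = 33/500.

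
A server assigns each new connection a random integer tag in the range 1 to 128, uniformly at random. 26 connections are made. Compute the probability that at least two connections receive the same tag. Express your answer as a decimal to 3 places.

It's easier to compute the probability that all 26 are distinct.
P(all distinct) = 128/128 · 127/128 · ··· · 103/128 ≈ 0.065.
So the probability of at least one match is 1 − 0.065 = 0.935.

0.935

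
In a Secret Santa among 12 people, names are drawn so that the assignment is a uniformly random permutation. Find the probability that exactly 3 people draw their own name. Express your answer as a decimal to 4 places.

0.0613

Choose which 3 of the 12 are fixed: C(12,3) = 220 ways.
The remaining 9 must have no fixed point: D(9) = 133496.
P = 220·133496/479001600 = 16687/272160 ≈ 0.0613.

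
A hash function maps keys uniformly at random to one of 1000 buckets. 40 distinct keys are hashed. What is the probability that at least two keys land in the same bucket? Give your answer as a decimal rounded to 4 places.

It's easier to compute the probability that all 40 are distinct.
P(all distinct) = 1000/1000 · 999/1000 · ··· · 961/1000 ≈ 0.4536.
So the probability of at least one match is 1 − 0.4536 = 0.5464.

0.5464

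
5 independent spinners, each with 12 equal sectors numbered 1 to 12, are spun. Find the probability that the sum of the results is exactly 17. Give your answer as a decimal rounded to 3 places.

0.007

There are 12^5 = 248832 equally likely outcomes.
The number of ordered 5-tuples from {1,…,12} summing to 17 is 1815.
P(sum = 17) = 1815/248832 = 605/82944 ≈ 0.007.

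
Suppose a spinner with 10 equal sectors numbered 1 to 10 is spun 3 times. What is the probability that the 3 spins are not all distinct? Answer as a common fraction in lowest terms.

P(all 3 different) = 10/10 · 9/10 · ··· · 8/10 = 18/25.
P(at least two equal) = 1 − 18/25 = 7/25.

7/25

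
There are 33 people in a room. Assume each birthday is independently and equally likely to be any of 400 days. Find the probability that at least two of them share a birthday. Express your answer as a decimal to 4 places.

It's easier to compute the probability that all 33 are distinct.
P(all distinct) = 400/400 · 399/400 · ··· · 368/400 ≈ 0.2574.
So the probability of at least one match is 1 − 0.2574 = 0.7426.

0.7426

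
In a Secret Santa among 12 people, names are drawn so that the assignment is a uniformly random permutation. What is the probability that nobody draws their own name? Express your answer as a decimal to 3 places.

0.368

This is the derangement probability: permutations of 12 with no fixed point.
D(12) = 12! · (1 − 1/1! + 1/2! − ··· + (−1)^12/12!) = 176214841.
P = 176214841/479001600 = 16019531/43545600 ≈ 0.368.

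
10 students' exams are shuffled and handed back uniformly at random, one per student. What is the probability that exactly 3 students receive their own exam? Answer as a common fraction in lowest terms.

103/1680

Choose which 3 of the 10 are fixed: C(10,3) = 120 ways.
The remaining 7 must have no fixed point: D(7) = 1854.
P = 120·1854/3628800 = 103/1680.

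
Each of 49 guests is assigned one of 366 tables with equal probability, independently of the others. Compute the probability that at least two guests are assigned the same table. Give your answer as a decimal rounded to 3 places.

0.965

It's easier to compute the probability that all 49 are distinct.
P(all distinct) = 366/366 · 365/366 · ··· · 318/366 ≈ 0.035.
So the probability of at least one match is 1 − 0.035 = 0.965.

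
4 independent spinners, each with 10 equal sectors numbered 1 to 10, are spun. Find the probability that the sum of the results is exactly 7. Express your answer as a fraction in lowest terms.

There are 10^4 = 10000 equally likely outcomes.
The number of ordered 4-tuples from {1,…,10} summing to 7 is 20.
P(sum = 7) = 20/10000 = 1/500.

1/500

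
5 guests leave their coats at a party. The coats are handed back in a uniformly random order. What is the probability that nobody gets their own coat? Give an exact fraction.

11/30

This is the derangement probability: permutations of 5 with no fixed point.
D(5) = 5! · (1 − 1/1! + 1/2! − ··· + (−1)^5/5!) = 44.
P = 44/120 = 11/30.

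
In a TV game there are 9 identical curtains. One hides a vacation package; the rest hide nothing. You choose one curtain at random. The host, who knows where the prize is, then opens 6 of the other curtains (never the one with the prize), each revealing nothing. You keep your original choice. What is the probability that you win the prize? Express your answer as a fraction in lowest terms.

1/9

The host can always open 6 empty curtains regardless of your choice, so the reveals give no information about your original curtain.
P(win by staying) = 1/9.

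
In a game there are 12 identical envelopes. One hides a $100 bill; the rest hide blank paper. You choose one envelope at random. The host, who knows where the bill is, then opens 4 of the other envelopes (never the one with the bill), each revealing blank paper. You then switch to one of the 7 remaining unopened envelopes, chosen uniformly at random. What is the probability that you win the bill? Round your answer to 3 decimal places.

Your original envelope holds the bill with probability 1/12, so the other 11 collectively hold it with probability 11/12.
The host can always find 4 empty envelopes to open, so the reveals don't change that 11/12; it is now spread over the 7 remaining unopened envelopes.
P(win by switching) = (11/12) · (1/7) = 11/84 ≈ 0.131.

0.131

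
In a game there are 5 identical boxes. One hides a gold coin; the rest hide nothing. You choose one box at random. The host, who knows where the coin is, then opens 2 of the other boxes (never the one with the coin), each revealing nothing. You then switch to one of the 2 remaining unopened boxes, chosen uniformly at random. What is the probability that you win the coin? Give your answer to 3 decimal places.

Your original box holds the coin with probability 1/5, so the other 4 collectively hold it with probability 4/5.
The host can always find 2 empty boxes to open, so the reveals don't change that 4/5; it is now spread over the 2 remaining unopened boxes.
P(win by switching) = (4/5) · (1/2) = 2/5 ≈ 0.400.

0.400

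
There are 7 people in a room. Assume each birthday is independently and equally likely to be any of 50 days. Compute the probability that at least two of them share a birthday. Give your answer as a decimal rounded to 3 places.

It's easier to compute the probability that all 7 are distinct.
P(all distinct) = 50/50 · 49/50 · ··· · 44/50 ≈ 0.644.
So the probability of at least one match is 1 − 0.644 = 0.356.

0.356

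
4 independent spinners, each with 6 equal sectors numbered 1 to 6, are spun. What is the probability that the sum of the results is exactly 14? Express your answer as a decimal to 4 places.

There are 6^4 = 1296 equally likely outcomes.
The number of ordered 4-tuples from {1,…,6} summing to 14 is 146.
P(sum = 14) = 146/1296 = 73/648 ≈ 0.1127.

0.1127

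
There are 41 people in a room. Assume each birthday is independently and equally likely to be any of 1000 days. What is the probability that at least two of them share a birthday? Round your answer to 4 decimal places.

It's easier to compute the probability that all 41 are distinct.
P(all distinct) = 1000/1000 · 999/1000 · ··· · 960/1000 ≈ 0.4355.
So the probability of at least one match is 1 − 0.4355 = 0.5645.

0.5645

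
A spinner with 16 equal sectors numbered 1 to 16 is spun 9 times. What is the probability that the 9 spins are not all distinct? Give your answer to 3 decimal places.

0.940

P(all 9 different) = 16/16 · 15/16 · ··· · 8/16 ≈ 0.060.
P(at least two equal) = 1 − 0.060 = 0.940.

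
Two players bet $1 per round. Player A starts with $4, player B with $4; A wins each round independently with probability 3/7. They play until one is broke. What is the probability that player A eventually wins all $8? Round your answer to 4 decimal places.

Let r = q/p = (4/7)/(3/7) = 4/3. The recurrence P(i) = p·P(i+1) + q·P(i−1) with P(0)=0, P(8)=1 gives P(i) = (1 − r^i)/(1 − r^8).
P(4) = (1 − (4/3)^4) / (1 − (4/3)^8) = 81/337 ≈ 0.2404.

0.2404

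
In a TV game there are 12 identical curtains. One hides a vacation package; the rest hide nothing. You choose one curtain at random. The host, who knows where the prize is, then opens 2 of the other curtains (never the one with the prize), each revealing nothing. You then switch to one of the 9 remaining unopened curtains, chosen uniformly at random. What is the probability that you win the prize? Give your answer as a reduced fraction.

Your original curtain holds the prize with probability 1/12, so the other 11 collectively hold it with probability 11/12.
The host can always find 2 empty curtains to open, so the reveals don't change that 11/12; it is now spread over the 9 remaining unopened curtains.
P(win by switching) = (11/12) · (1/9) = 11/108.

11/108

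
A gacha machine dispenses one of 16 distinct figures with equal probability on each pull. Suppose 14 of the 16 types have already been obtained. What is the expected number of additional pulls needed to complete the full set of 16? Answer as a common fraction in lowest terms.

Starting from 14 distinct types, each trial gives a new one with probability (16−i)/16 when i types are held, so the wait for the next new type is 16/(16−i).
E = 16/2 + 16/1 = 24.

24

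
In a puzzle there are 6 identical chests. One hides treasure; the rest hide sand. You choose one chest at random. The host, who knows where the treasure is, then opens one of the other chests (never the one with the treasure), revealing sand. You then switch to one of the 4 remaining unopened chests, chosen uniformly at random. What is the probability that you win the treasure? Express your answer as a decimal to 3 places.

0.208

Your original chest holds the treasure with probability 1/6, so the other 5 collectively hold it with probability 5/6.
The host can always find an empty chest to open, so this doesn't change that 5/6; it is now spread over the 4 remaining unopened chests.
P(win by switching) = (5/6) · (1/4) = 5/24 ≈ 0.208.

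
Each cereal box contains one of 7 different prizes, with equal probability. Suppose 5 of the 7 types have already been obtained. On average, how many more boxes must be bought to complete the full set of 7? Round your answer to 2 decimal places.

10.50

Starting from 5 distinct types, each trial gives a new one with probability (7−i)/7 when i types are held, so the wait for the next new type is 7/(7−i).
E = 7/2 + 7/1 = 21/2 ≈ 10.50.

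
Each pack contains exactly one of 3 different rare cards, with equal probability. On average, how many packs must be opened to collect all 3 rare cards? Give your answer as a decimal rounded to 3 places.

After i distinct types are collected, each trial gives a new one with probability (3−i)/3, so the expected wait for the next new type is 3/(3−i).
E = 3/3 + 3/2 + 3/1 = 11/2 ≈ 5.500.

5.500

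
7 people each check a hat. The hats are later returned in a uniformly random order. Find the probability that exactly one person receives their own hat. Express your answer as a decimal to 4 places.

Choose which one is fixed: C(7,1) = 7 ways.
The remaining 6 must have no fixed point: D(6) = 265.
P = 7·265/5040 = 53/144 ≈ 0.3681.

0.3681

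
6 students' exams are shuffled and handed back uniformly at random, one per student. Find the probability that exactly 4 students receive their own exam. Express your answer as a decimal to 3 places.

Choose which 4 of the 6 are fixed: C(6,4) = 15 ways.
The remaining 2 must have no fixed point: D(2) = 1.
P = 15·1/720 = 1/48 ≈ 0.021.

0.021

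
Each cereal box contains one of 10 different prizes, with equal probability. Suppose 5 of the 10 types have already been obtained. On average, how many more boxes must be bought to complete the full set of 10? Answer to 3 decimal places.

22.833

Starting from 5 distinct types, each trial gives a new one with probability (10−i)/10 when i types are held, so the wait for the next new type is 10/(10−i).
E = 10/5 + 10/4 + 10/3 + 10/2 + 10/1 = 137/6 ≈ 22.833.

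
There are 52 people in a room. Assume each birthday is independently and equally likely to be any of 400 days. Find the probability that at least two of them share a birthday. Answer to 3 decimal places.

It's easier to compute the probability that all 52 are distinct.
P(all distinct) = 400/400 · 399/400 · ··· · 349/400 ≈ 0.031.
So the probability of at least one match is 1 − 0.031 = 0.969.

0.969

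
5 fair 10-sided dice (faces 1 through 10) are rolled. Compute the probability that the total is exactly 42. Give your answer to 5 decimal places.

0.00495

There are 10^5 = 100000 equally likely outcomes.
The number of ordered 5-tuples from {1,…,10} summing to 42 is 495.
P(sum = 42) = 495/100000 = 99/20000 ≈ 0.00495.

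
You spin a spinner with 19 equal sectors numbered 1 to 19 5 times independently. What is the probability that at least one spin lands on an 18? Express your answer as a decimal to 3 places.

0.237

P(no spin lands on an 18) = (18/19)^5 ≈ 0.763.
P(at least one) = 1 − 0.763 = 0.237.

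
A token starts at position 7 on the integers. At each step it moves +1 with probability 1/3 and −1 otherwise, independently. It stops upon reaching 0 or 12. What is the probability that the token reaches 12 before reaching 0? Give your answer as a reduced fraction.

Let r = q/p = (2/3)/(1/3) = 2. The recurrence P(i) = p·P(i+1) + q·P(i−1) with P(0)=0, P(12)=1 gives P(i) = (1 − r^i)/(1 − r^12).
P(7) = (1 − (2)^7) / (1 − (2)^12) = 127/4095.

127/4095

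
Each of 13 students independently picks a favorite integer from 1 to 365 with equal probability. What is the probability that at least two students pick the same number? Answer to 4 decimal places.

0.1944

It's easier to compute the probability that all 13 are distinct.
P(all distinct) = 365/365 · 364/365 · ··· · 353/365 ≈ 0.8056.
So the probability of at least one match is 1 − 0.8056 = 0.1944.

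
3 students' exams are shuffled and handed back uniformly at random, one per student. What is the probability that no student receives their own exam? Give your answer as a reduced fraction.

This is the derangement probability: permutations of 3 with no fixed point.
D(3) = 3! · (1 − 1/1! + 1/2! − ··· + (−1)^3/3!) = 2.
P = 2/6 = 1/3.

1/3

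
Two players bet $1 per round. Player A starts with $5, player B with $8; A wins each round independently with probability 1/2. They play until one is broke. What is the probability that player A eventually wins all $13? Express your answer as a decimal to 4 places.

0.3846

With a fair step, P(i) = ½P(i−1) + ½P(i+1) with P(0)=0, P(13)=1 has the linear solution P(i) = i/13.
P(5) = 5/13 ≈ 0.3846.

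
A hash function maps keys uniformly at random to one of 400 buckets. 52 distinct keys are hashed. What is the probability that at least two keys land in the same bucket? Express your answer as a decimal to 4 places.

0.9688

It's easier to compute the probability that all 52 are distinct.
P(all distinct) = 400/400 · 399/400 · ··· · 349/400 ≈ 0.0312.
So the probability of at least one match is 1 − 0.0312 = 0.9688.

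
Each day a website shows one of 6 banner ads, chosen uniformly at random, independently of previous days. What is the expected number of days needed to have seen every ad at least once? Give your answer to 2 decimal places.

14.70

After i distinct types are collected, each trial gives a new one with probability (6−i)/6, so the expected wait for the next new type is 6/(6−i).
E = 6/6 + 6/5 + 6/4 + 6/3 + 6/2 + 6/1 = 147/10 ≈ 14.70.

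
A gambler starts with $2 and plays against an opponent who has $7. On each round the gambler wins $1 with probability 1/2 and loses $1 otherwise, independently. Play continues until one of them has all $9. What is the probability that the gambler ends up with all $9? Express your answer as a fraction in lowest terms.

With a fair step, P(i) = ½P(i−1) + ½P(i+1) with P(0)=0, P(9)=1 has the linear solution P(i) = i/9.
P(2) = 2/9.

2/9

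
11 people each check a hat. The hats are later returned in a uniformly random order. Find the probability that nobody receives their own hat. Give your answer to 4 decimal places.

This is the derangement probability: permutations of 11 with no fixed point.
D(11) = 11! · (1 − 1/1! + 1/2! − ··· + (−1)^11/11!) = 14684570.
P = 14684570/39916800 = 1468457/3991680 ≈ 0.3679.

0.3679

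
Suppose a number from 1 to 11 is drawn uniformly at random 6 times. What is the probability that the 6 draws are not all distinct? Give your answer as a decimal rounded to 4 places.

P(all 6 different) = 11/11 · 10/11 · ··· · 6/11 ≈ 0.1878.
P(at least two equal) = 1 − 0.1878 = 0.8122.

0.8122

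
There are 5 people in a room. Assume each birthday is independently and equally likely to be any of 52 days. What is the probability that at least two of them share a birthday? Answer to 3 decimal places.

0.180

It's easier to compute the probability that all 5 are distinct.
P(all distinct) = 52/52 · 51/52 · ··· · 48/52 ≈ 0.820.
So the probability of at least one match is 1 − 0.820 = 0.180.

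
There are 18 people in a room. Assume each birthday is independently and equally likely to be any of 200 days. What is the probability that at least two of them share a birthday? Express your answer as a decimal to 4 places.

It's easier to compute the probability that all 18 are distinct.
P(all distinct) = 200/200 · 199/200 · ··· · 183/200 ≈ 0.4546.
So the probability of at least one match is 1 − 0.4546 = 0.5454.

0.5454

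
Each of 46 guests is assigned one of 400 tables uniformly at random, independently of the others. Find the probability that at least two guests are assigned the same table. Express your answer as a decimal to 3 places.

0.932

It's easier to compute the probability that all 46 are distinct.
P(all distinct) = 400/400 · 399/400 · ··· · 355/400 ≈ 0.068.
So the probability of at least one match is 1 − 0.068 = 0.932.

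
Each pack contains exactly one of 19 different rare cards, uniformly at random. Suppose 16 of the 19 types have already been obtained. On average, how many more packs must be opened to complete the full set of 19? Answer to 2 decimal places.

Starting from 16 distinct types, each trial gives a new one with probability (19−i)/19 when i types are held, so the wait for the next new type is 19/(19−i).
E = 19/3 + 19/2 + 19/1 = 209/6 ≈ 34.83.

34.83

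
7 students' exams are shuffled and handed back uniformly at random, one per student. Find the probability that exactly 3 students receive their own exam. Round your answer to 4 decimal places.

0.0625

Choose which 3 of the 7 are fixed: C(7,3) = 35 ways.
The remaining 4 must have no fixed point: D(4) = 9.
P = 35·9/5040 = 1/16 ≈ 0.0625.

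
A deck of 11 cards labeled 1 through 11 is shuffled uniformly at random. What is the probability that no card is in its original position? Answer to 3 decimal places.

0.368

This is the derangement probability: permutations of 11 with no fixed point.
D(11) = 11! · (1 − 1/1! + 1/2! − ··· + (−1)^11/11!) = 14684570.
P = 14684570/39916800 = 1468457/3991680 ≈ 0.368.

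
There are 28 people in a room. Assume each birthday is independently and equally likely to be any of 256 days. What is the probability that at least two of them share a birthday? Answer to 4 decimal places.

0.7840

It's easier to compute the probability that all 28 are distinct.
P(all distinct) = 256/256 · 255/256 · ··· · 229/256 ≈ 0.2160.
So the probability of at least one match is 1 − 0.2160 = 0.7840.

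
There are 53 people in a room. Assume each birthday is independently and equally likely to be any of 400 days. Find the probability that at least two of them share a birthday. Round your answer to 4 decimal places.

It's easier to compute the probability that all 53 are distinct.
P(all distinct) = 400/400 · 399/400 · ··· · 348/400 ≈ 0.0271.
So the probability of at least one match is 1 − 0.0271 = 0.9729.

0.9729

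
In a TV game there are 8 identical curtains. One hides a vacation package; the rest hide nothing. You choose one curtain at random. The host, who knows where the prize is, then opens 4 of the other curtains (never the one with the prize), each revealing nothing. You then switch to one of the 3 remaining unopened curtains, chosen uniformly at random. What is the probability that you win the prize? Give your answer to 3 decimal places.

Your original curtain holds the prize with probability 1/8, so the other 7 collectively hold it with probability 7/8.
The host can always find 4 empty curtains to open, so the reveals don't change that 7/8; it is now spread over the 3 remaining unopened curtains.
P(win by switching) = (7/8) · (1/3) = 7/24 ≈ 0.292.

0.292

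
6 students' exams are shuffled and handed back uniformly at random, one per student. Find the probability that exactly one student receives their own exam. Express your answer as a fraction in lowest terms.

11/30

Choose which one is fixed: C(6,1) = 6 ways.
The remaining 5 must have no fixed point: D(5) = 44.
P = 6·44/720 = 11/30.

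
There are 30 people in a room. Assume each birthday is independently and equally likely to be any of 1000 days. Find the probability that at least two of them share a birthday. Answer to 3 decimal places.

0.356

It's easier to compute the probability that all 30 are distinct.
P(all distinct) = 1000/1000 · 999/1000 · ··· · 971/1000 ≈ 0.644.
So the probability of at least one match is 1 − 0.644 = 0.356.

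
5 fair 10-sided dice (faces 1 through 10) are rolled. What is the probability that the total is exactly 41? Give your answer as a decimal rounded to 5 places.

0.00715

There are 10^5 = 100000 equally likely outcomes.
The number of ordered 5-tuples from {1,…,10} summing to 41 is 715.
P(sum = 41) = 715/100000 = 143/20000 ≈ 0.00715.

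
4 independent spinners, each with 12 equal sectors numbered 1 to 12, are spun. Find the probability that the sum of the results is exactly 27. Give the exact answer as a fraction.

There are 12^4 = 20736 equally likely outcomes.
The number of ordered 4-tuples from {1,…,12} summing to 27 is 1144.
P(sum = 27) = 1144/20736 = 143/2592.

143/2592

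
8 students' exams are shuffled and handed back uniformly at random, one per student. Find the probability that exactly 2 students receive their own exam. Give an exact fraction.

Choose which 2 of the 8 are fixed: C(8,2) = 28 ways.
The remaining 6 must have no fixed point: D(6) = 265.
P = 28·265/40320 = 53/288.

53/288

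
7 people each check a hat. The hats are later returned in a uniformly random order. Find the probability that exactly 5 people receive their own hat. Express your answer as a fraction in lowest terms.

1/240

Choose which 5 of the 7 are fixed: C(7,5) = 21 ways.
The remaining 2 must have no fixed point: D(2) = 1.
P = 21·1/5040 = 1/240.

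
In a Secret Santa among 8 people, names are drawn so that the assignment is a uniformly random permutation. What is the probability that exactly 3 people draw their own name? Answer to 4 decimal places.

Choose which 3 of the 8 are fixed: C(8,3) = 56 ways.
The remaining 5 must have no fixed point: D(5) = 44.
P = 56·44/40320 = 11/180 ≈ 0.0611.

0.0611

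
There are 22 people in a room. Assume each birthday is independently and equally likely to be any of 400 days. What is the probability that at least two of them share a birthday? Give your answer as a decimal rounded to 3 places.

0.445

It's easier to compute the probability that all 22 are distinct.
P(all distinct) = 400/400 · 399/400 · ··· · 379/400 ≈ 0.555.
So the probability of at least one match is 1 − 0.555 = 0.445.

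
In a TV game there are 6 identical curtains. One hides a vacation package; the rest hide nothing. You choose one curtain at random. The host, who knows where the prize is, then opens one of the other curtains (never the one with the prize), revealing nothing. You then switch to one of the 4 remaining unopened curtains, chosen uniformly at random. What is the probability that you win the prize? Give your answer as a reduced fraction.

Your original curtain holds the prize with probability 1/6, so the other 5 collectively hold it with probability 5/6.
The host can always find an empty curtain to open, so this doesn't change that 5/6; it is now spread over the 4 remaining unopened curtains.
P(win by switching) = (5/6) · (1/4) = 5/24.

5/24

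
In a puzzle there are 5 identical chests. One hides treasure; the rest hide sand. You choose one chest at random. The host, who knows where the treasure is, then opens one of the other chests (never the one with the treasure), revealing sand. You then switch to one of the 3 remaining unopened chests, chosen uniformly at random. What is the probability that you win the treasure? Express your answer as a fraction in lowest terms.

Your original chest holds the treasure with probability 1/5, so the other 4 collectively hold it with probability 4/5.
The host can always find an empty chest to open, so this doesn't change that 4/5; it is now spread over the 3 remaining unopened chests.
P(win by switching) = (4/5) · (1/3) = 4/15.

4/15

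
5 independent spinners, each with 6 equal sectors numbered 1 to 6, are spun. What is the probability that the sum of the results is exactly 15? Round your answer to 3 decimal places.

0.084

There are 6^5 = 7776 equally likely outcomes.
The number of ordered 5-tuples from {1,…,6} summing to 15 is 651.
P(sum = 15) = 651/7776 = 217/2592 ≈ 0.084.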